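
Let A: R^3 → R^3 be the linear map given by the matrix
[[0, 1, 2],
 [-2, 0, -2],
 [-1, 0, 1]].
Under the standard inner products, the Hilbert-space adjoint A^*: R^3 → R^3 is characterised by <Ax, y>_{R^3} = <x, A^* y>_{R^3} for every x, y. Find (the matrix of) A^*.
A^* = A^T =
[[0, -2, -1],
 [1, 0, 0],
 [2, -2, 1]]

For real matrices with standard dot products, the defining identity <Ax, y> = <x, A^* y> gives (Ax)^T y = x^T (A^*) y, i.e. x^T A^T y = x^T (A^*) y. Since this holds for all x, y, we must have A^* = A^T. Therefore
A^* =
[[0, -2, -1],
 [1, 0, 0],
 [2, -2, 1]].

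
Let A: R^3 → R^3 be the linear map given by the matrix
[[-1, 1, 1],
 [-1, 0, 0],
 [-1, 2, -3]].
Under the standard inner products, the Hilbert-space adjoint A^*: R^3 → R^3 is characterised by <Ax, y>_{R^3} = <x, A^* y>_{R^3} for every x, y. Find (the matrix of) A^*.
A^* = A^T =
[[-1, -1, -1],
 [1, 0, 2],
 [1, 0, -3]]

For real matrices with standard dot products, the defining identity <Ax, y> = <x, A^* y> gives (Ax)^T y = x^T (A^*) y, i.e. x^T A^T y = x^T (A^*) y. Since this holds for all x, y, we must have A^* = A^T. Therefore
A^* =
[[-1, -1, -1],
 [1, 0, 2],
 [1, 0, -3]].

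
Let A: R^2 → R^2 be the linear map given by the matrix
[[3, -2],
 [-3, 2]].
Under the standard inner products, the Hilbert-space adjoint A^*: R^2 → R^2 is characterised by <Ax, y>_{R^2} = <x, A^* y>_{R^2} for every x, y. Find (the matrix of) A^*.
A^* = A^T =
[[3, -3],
 [-2, 2]]

For real matrices with standard dot products, the defining identity <Ax, y> = <x, A^* y> gives (Ax)^T y = x^T (A^*) y, i.e. x^T A^T y = x^T (A^*) y. Since this holds for all x, y, we must have A^* = A^T. Therefore
A^* =
[[3, -3],
 [-2, 2]].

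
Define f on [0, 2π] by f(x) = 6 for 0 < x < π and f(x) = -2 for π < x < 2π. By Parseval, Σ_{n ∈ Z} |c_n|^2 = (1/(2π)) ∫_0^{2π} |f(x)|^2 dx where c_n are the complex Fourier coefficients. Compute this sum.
Σ |c_n|^2 = 20

Parseval equates the L^2 energy of f (normalised by 1/(2π)) with the ℓ^2 sum of its Fourier coefficients: (1/(2π)) ∫_0^{2π} |f|^2 = Σ |c_n|^2.
Compute the left side: (1/(2π)) [∫_0^π 6^2 dx + ∫_π^{2π} (-2)^2 dx] = (1/(2π)) · (36π + 4π) = (36 + 4)/2 = 20.
So Σ_{n ∈ Z} |c_n|^2 = 20.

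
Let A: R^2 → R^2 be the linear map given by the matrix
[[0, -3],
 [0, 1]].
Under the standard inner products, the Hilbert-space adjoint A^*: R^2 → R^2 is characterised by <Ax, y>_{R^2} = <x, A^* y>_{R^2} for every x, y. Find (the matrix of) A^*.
A^* = A^T =
[[0, 0],
 [-3, 1]]

For real matrices with standard dot products, the defining identity <Ax, y> = <x, A^* y> gives (Ax)^T y = x^T (A^*) y, i.e. x^T A^T y = x^T (A^*) y. Since this holds for all x, y, we must have A^* = A^T. Therefore
A^* =
[[0, 0],
 [-3, 1]].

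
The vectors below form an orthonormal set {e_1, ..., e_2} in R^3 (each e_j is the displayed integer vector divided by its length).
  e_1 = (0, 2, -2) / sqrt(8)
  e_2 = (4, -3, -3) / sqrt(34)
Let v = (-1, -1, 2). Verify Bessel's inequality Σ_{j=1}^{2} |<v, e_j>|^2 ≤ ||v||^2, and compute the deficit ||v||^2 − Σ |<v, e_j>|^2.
Σ |<v, e_j>|^2 = 101/17; ||v||^2 = 6; deficit = 1/17

Write each e_j = u_j / sqrt(<u_j, u_j>) where u_j is the displayed integer vector. Then <v, e_j> = <v, u_j> / sqrt(<u_j, u_j>), so |<v, e_j>|^2 = <v, u_j>^2 / <u_j, u_j>.
Coefficients: <v, e_1> = -6/sqrt(8), <v, e_2> = -7/sqrt(34).
Square and sum: Σ |<v, e_j>|^2 = 101/17.
Compute ||v||^2 = v·v = 6.
Deficit = 6 − 101/17 = 1/17 ≥ 0, confirming Bessel's inequality. (The deficit equals ||v − Σ <v,e_j> e_j||^2, the squared distance from v to span{e_j}.)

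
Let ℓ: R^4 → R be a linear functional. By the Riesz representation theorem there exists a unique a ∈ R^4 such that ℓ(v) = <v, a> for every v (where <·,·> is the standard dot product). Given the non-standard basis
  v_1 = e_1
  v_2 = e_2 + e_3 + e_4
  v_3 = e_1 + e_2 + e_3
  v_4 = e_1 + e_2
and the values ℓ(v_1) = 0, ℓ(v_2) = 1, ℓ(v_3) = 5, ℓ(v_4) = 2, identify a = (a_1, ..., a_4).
a = (0, 2, 3, -4)

Write a = (a_1, ..., a_4) in the standard basis. For each basis vector v_i, ℓ(v_i) = <v_i, a> is a linear equation in the a_j's. Collect the n equations into a matrix system V a = ℓ, where row i of V is v_i (expressed in the standard basis). Since V is invertible (lower-triangular with 1s on the diagonal, up to permutation), solve by back-substitution:
  V =
[[1, 0, 0, 0],
 [0, 1, 1, 1],
 [1, 1, 1, 0],
 [1, 1, 0, 0]]
  V a = (0, 1, 5, 2)
Solving gives a = (0, 2, 3, -4).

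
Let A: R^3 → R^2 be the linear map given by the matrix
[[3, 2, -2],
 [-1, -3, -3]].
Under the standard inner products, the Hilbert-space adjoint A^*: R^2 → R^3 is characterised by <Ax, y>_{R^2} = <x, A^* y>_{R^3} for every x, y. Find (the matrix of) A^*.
A^* = A^T =
[[3, -1],
 [2, -3],
 [-2, -3]]

For real matrices with standard dot products, the defining identity <Ax, y> = <x, A^* y> gives (Ax)^T y = x^T (A^*) y, i.e. x^T A^T y = x^T (A^*) y. Since this holds for all x, y, we must have A^* = A^T. Therefore
A^* =
[[3, -1],
 [2, -3],
 [-2, -3]].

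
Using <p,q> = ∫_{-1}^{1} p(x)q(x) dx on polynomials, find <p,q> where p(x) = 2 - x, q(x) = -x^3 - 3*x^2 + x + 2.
<p,q> = 56/15

Expand the product: p(x)·q(x) = x^4 + x^3 - 7*x^2 + 4.
∫_{-1}^{1} of each monomial x^k gives [2/(k+1) if k even, 0 if k odd]. Integrating term-by-term (or equivalently evaluating the antiderivative F(x) = x^5/5 + x^4/4 - 7*x^3/3 + 4*x at the endpoints):
  F(1) − F(−1) = 127/60 − (-97/60) = 56/15.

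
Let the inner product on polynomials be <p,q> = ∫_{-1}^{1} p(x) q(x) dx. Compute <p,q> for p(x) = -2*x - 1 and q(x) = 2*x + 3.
<p,q> = -26/3

Expand the product: p(x)·q(x) = -4*x^2 - 8*x - 3.
∫_{-1}^{1} of each monomial x^k gives [2/(k+1) if k even, 0 if k odd]. Integrating term-by-term (or equivalently evaluating the antiderivative F(x) = -4*x^3/3 - 4*x^2 - 3*x at the endpoints):
  F(1) − F(−1) = -25/3 − (1/3) = -26/3.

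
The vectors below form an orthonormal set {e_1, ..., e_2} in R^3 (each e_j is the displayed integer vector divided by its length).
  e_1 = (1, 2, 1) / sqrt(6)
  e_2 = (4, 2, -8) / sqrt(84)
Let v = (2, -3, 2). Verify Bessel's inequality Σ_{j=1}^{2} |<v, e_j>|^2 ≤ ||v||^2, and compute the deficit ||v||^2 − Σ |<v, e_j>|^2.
Σ |<v, e_j>|^2 = 3; ||v||^2 = 17; deficit = 14

Write each e_j = u_j / sqrt(<u_j, u_j>) where u_j is the displayed integer vector. Then <v, e_j> = <v, u_j> / sqrt(<u_j, u_j>), so |<v, e_j>|^2 = <v, u_j>^2 / <u_j, u_j>.
Coefficients: <v, e_1> = -2/sqrt(6), <v, e_2> = -14/sqrt(84).
Square and sum: Σ |<v, e_j>|^2 = 3.
Compute ||v||^2 = v·v = 17.
Deficit = 17 − 3 = 14 ≥ 0, confirming Bessel's inequality. (The deficit equals ||v − Σ <v,e_j> e_j||^2, the squared distance from v to span{e_j}.)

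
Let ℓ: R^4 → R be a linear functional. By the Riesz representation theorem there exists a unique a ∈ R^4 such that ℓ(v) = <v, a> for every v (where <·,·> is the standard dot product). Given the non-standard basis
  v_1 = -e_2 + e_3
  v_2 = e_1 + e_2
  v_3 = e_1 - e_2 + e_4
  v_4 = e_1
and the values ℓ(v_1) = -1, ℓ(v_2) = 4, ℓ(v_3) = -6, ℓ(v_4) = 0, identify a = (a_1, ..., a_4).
a = (0, 4, 3, -2)

Write a = (a_1, ..., a_4) in the standard basis. For each basis vector v_i, ℓ(v_i) = <v_i, a> is a linear equation in the a_j's. Collect the n equations into a matrix system V a = ℓ, where row i of V is v_i (expressed in the standard basis). Since V is invertible (lower-triangular with 1s on the diagonal, up to permutation), solve by back-substitution:
  V =
[[0, -1, 1, 0],
 [1, 1, 0, 0],
 [1, -1, 0, 1],
 [1, 0, 0, 0]]
  V a = (-1, 4, -6, 0)
Solving gives a = (0, 4, 3, -2).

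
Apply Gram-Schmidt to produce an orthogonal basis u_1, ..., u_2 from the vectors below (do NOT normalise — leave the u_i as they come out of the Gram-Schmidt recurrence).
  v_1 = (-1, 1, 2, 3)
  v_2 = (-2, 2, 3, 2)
Orthogonal basis:
  u_1 = (-1, 1, 2, 3)
  u_2 = (-14/15, 14/15, 13/15, -6/5)

Apply the Gram-Schmidt recurrence
  u_1 = v_1
  u_i = v_i − Σ_{j<i} ((v_i · u_j) / (u_j · u_j)) · u_j.

Step by step this gives:
  u_1 = (-1, 1, 2, 3)
  u_2 = (-14/15, 14/15, 13/15, -6/5)

Orthogonality check:
  u_2 · u_1 = 0 (should be 0)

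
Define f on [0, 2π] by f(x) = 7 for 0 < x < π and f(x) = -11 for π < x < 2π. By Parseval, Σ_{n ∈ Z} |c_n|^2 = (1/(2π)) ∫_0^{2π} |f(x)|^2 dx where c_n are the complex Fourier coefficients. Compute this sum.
Σ |c_n|^2 = 85

Parseval equates the L^2 energy of f (normalised by 1/(2π)) with the ℓ^2 sum of its Fourier coefficients: (1/(2π)) ∫_0^{2π} |f|^2 = Σ |c_n|^2.
Compute the left side: (1/(2π)) [∫_0^π 7^2 dx + ∫_π^{2π} (-11)^2 dx] = (1/(2π)) · (49π + 121π) = (49 + 121)/2 = 85.
So Σ_{n ∈ Z} |c_n|^2 = 85.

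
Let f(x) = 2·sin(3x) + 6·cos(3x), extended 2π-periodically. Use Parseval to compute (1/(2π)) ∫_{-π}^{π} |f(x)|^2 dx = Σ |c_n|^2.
Σ |c_n|^2 = 20

Expand |f|^2 and use orthogonality of {sin(nx), cos(mx)} on [-π, π]:
  ∫_{-π}^{π} sin(nx)^2 dx = π, ∫ cos(mx)^2 dx = π, and cross terms integrate to 0.
So ∫_{-π}^{π} f(x)^2 dx = 2^2 · π + 6^2 · π = (4 + 36)π.
Divide by 2π: (4 + 36)/2 = 20.
By Parseval, this equals Σ |c_n|^2.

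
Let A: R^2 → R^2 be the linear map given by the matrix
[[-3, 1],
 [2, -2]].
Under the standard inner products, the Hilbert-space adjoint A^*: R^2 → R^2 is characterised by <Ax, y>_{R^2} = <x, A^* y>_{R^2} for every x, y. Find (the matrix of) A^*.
A^* = A^T =
[[-3, 2],
 [1, -2]]

For real matrices with standard dot products, the defining identity <Ax, y> = <x, A^* y> gives (Ax)^T y = x^T (A^*) y, i.e. x^T A^T y = x^T (A^*) y. Since this holds for all x, y, we must have A^* = A^T. Therefore
A^* =
[[-3, 2],
 [1, -2]].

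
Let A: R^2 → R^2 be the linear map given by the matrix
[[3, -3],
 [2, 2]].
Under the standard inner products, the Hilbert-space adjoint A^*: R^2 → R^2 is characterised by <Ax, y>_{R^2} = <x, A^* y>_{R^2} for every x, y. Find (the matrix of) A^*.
A^* = A^T =
[[3, 2],
 [-3, 2]]

For real matrices with standard dot products, the defining identity <Ax, y> = <x, A^* y> gives (Ax)^T y = x^T (A^*) y, i.e. x^T A^T y = x^T (A^*) y. Since this holds for all x, y, we must have A^* = A^T. Therefore
A^* =
[[3, 2],
 [-3, 2]].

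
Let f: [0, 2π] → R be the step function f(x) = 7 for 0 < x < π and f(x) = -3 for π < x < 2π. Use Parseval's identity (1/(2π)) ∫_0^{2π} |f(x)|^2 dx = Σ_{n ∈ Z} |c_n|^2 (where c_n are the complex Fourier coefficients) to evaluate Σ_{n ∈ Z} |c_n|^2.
Σ |c_n|^2 = 29

Parseval equates the L^2 energy of f (normalised by 1/(2π)) with the ℓ^2 sum of its Fourier coefficients: (1/(2π)) ∫_0^{2π} |f|^2 = Σ |c_n|^2.
Compute the left side: (1/(2π)) [∫_0^π 7^2 dx + ∫_π^{2π} (-3)^2 dx] = (1/(2π)) · (49π + 9π) = (49 + 9)/2 = 29.
So Σ_{n ∈ Z} |c_n|^2 = 29.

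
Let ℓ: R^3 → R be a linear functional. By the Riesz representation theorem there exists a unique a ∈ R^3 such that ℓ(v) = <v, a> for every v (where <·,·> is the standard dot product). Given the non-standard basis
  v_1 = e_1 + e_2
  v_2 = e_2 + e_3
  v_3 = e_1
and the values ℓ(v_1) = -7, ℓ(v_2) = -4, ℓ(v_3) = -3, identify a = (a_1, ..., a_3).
a = (-3, -4, 0)

Write a = (a_1, ..., a_3) in the standard basis. For each basis vector v_i, ℓ(v_i) = <v_i, a> is a linear equation in the a_j's. Collect the n equations into a matrix system V a = ℓ, where row i of V is v_i (expressed in the standard basis). Since V is invertible (lower-triangular with 1s on the diagonal, up to permutation), solve by back-substitution:
  V =
[[1, 1, 0],
 [0, 1, 1],
 [1, 0, 0]]
  V a = (-7, -4, -3)
Solving gives a = (-3, -4, 0).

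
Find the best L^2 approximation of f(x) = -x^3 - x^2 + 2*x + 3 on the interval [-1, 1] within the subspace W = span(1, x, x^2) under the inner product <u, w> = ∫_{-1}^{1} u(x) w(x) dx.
g(x) = -x^2 + 7*x/5 + 3

The best approximation g ∈ W is the orthogonal projection of f onto W. Writing g = a_0 + a_1 x + a_2 x^2, the coefficients solve the normal equations G · a = b where
  G_{ij} = <φ_i, φ_j> and b_i = <f, φ_i>, with φ_0 = 1, φ_1 = x, φ_2 = x^2.
G =
  [2, 0, 2/3]
  [0, 2/3, 0]
  [2/3, 0, 2/5],
b = (16/3, 14/15, 8/5).
Solving gives a_0 = 3, a_1 = 7/5, a_2 = -1, so
  g(x) = -x^2 + 7*x/5 + 3.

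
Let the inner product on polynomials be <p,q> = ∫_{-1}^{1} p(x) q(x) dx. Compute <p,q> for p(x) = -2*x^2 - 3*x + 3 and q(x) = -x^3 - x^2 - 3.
<p,q> = -14

Expand the product: p(x)·q(x) = 2*x^5 + 5*x^4 + 3*x^2 + 9*x - 9.
∫_{-1}^{1} of each monomial x^k gives [2/(k+1) if k even, 0 if k odd]. Integrating term-by-term (or equivalently evaluating the antiderivative F(x) = x^6/3 + x^5 + x^3 + 9*x^2/2 - 9*x at the endpoints):
  F(1) − F(−1) = -13/6 − (71/6) = -14.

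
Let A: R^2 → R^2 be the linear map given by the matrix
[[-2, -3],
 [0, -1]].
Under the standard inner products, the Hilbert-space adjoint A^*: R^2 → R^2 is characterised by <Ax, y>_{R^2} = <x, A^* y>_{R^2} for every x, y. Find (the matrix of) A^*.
A^* = A^T =
[[-2, 0],
 [-3, -1]]

For real matrices with standard dot products, the defining identity <Ax, y> = <x, A^* y> gives (Ax)^T y = x^T (A^*) y, i.e. x^T A^T y = x^T (A^*) y. Since this holds for all x, y, we must have A^* = A^T. Therefore
A^* =
[[-2, 0],
 [-3, -1]].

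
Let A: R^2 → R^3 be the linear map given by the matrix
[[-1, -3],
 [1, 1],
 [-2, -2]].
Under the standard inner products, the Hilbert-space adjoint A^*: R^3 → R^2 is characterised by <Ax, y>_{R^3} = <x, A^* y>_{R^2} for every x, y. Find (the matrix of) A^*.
A^* = A^T =
[[-1, 1, -2],
 [-3, 1, -2]]

For real matrices with standard dot products, the defining identity <Ax, y> = <x, A^* y> gives (Ax)^T y = x^T (A^*) y, i.e. x^T A^T y = x^T (A^*) y. Since this holds for all x, y, we must have A^* = A^T. Therefore
A^* =
[[-1, 1, -2],
 [-3, 1, -2]].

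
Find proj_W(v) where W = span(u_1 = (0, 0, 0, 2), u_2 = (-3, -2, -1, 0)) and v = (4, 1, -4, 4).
proj_W(v) = (15/7, 10/7, 5/7, 4)

Set up U = [u_1 | ... | u_2] ∈ R^(4×2). The projector onto W = col(U) is P = U (U^T U)^(-1) U^T.
Compute U^T U =
  [4, 0]
  [0, 14],
and U^T v = (8, -10).
Solve U^T U · c = U^T v for the coefficients: c = (2, -5/7). The projection is proj_W(v) = U c.
Check: (v - proj_W(v)) · u_1 = 0  (should be 0).
Check: (v - proj_W(v)) · u_2 = 0  (should be 0).
Result: proj_W(v) = (15/7, 10/7, 5/7, 4).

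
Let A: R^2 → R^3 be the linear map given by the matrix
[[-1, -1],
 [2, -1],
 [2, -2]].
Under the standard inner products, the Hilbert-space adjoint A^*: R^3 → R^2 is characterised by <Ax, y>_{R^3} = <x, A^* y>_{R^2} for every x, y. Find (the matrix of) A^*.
A^* = A^T =
[[-1, 2, 2],
 [-1, -1, -2]]

For real matrices with standard dot products, the defining identity <Ax, y> = <x, A^* y> gives (Ax)^T y = x^T (A^*) y, i.e. x^T A^T y = x^T (A^*) y. Since this holds for all x, y, we must have A^* = A^T. Therefore
A^* =
[[-1, 2, 2],
 [-1, -1, -2]].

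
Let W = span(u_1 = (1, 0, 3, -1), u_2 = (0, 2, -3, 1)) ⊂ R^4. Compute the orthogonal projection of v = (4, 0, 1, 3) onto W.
proj_W(v) = (28/27, 40/27, 8/9, -8/27)

Set up U = [u_1 | ... | u_2] ∈ R^(4×2). The projector onto W = col(U) is P = U (U^T U)^(-1) U^T.
Compute U^T U =
  [11, -10]
  [-10, 14],
and U^T v = (4, 0).
Solve U^T U · c = U^T v for the coefficients: c = (28/27, 20/27). The projection is proj_W(v) = U c.
Check: (v - proj_W(v)) · u_1 = 0  (should be 0).
Check: (v - proj_W(v)) · u_2 = 0  (should be 0).
Result: proj_W(v) = (28/27, 40/27, 8/9, -8/27).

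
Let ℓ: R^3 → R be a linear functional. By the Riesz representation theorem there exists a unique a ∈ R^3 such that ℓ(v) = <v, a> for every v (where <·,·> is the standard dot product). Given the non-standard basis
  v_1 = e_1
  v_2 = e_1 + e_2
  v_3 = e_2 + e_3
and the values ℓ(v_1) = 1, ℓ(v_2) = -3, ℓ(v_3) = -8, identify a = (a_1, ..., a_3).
a = (1, -4, -4)

Write a = (a_1, ..., a_3) in the standard basis. For each basis vector v_i, ℓ(v_i) = <v_i, a> is a linear equation in the a_j's. Collect the n equations into a matrix system V a = ℓ, where row i of V is v_i (expressed in the standard basis). Since V is invertible (lower-triangular with 1s on the diagonal, up to permutation), solve by back-substitution:
  V =
[[1, 0, 0],
 [1, 1, 0],
 [0, 1, 1]]
  V a = (1, -3, -8)
Solving gives a = (1, -4, -4).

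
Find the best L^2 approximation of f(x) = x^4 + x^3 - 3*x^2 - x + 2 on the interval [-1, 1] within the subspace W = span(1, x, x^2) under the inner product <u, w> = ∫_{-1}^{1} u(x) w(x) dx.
g(x) = -15*x^2/7 - 2*x/5 + 67/35

The best approximation g ∈ W is the orthogonal projection of f onto W. Writing g = a_0 + a_1 x + a_2 x^2, the coefficients solve the normal equations G · a = b where
  G_{ij} = <φ_i, φ_j> and b_i = <f, φ_i>, with φ_0 = 1, φ_1 = x, φ_2 = x^2.
G =
  [2, 0, 2/3]
  [0, 2/3, 0]
  [2/3, 0, 2/5],
b = (12/5, -4/15, 44/105).
Solving gives a_0 = 67/35, a_1 = -2/5, a_2 = -15/7, so
  g(x) = -15*x^2/7 - 2*x/5 + 67/35.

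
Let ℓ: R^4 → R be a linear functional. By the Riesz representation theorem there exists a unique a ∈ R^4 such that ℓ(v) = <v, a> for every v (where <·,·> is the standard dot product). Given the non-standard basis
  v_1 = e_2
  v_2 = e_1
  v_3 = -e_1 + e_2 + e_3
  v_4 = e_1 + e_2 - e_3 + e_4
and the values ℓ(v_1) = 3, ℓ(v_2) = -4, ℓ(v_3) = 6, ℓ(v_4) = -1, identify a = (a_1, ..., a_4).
a = (-4, 3, -1, -1)

Write a = (a_1, ..., a_4) in the standard basis. For each basis vector v_i, ℓ(v_i) = <v_i, a> is a linear equation in the a_j's. Collect the n equations into a matrix system V a = ℓ, where row i of V is v_i (expressed in the standard basis). Since V is invertible (lower-triangular with 1s on the diagonal, up to permutation), solve by back-substitution:
  V =
[[0, 1, 0, 0],
 [1, 0, 0, 0],
 [-1, 1, 1, 0],
 [1, 1, -1, 1]]
  V a = (3, -4, 6, -1)
Solving gives a = (-4, 3, -1, -1).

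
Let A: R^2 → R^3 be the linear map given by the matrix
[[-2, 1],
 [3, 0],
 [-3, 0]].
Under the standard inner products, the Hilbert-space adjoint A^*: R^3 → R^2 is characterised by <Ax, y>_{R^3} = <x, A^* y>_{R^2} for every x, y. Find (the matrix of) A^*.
A^* = A^T =
[[-2, 3, -3],
 [1, 0, 0]]

For real matrices with standard dot products, the defining identity <Ax, y> = <x, A^* y> gives (Ax)^T y = x^T (A^*) y, i.e. x^T A^T y = x^T (A^*) y. Since this holds for all x, y, we must have A^* = A^T. Therefore
A^* =
[[-2, 3, -3],
 [1, 0, 0]].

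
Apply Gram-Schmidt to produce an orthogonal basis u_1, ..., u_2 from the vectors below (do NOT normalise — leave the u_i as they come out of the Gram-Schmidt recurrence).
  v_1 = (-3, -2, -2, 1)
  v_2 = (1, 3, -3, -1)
Orthogonal basis:
  u_1 = (-3, -2, -2, 1)
  u_2 = (1/3, 23/9, -31/9, -7/9)

Apply the Gram-Schmidt recurrence
  u_1 = v_1
  u_i = v_i − Σ_{j<i} ((v_i · u_j) / (u_j · u_j)) · u_j.

Step by step this gives:
  u_1 = (-3, -2, -2, 1)
  u_2 = (1/3, 23/9, -31/9, -7/9)

Orthogonality check:
  u_2 · u_1 = 0 (should be 0)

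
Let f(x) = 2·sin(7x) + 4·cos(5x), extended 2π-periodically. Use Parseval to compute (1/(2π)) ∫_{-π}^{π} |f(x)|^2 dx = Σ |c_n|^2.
Σ |c_n|^2 = 10

Expand |f|^2 and use orthogonality of {sin(nx), cos(mx)} on [-π, π]:
  ∫_{-π}^{π} sin(nx)^2 dx = π, ∫ cos(mx)^2 dx = π, and cross terms integrate to 0.
So ∫_{-π}^{π} f(x)^2 dx = 2^2 · π + 4^2 · π = (4 + 16)π.
Divide by 2π: (4 + 16)/2 = 10.
By Parseval, this equals Σ |c_n|^2.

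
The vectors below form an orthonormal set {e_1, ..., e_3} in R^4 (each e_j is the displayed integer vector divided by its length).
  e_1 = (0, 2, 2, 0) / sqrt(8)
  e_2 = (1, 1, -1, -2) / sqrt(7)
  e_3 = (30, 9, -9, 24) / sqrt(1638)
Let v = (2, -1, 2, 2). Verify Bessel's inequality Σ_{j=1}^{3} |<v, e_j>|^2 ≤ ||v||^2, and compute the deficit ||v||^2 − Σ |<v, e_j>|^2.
Σ |<v, e_j>|^2 = 105/13; ||v||^2 = 13; deficit = 64/13

Write each e_j = u_j / sqrt(<u_j, u_j>) where u_j is the displayed integer vector. Then <v, e_j> = <v, u_j> / sqrt(<u_j, u_j>), so |<v, e_j>|^2 = <v, u_j>^2 / <u_j, u_j>.
Coefficients: <v, e_1> = 2/sqrt(8), <v, e_2> = -5/sqrt(7), <v, e_3> = 81/sqrt(1638).
Square and sum: Σ |<v, e_j>|^2 = 105/13.
Compute ||v||^2 = v·v = 13.
Deficit = 13 − 105/13 = 64/13 ≥ 0, confirming Bessel's inequality. (The deficit equals ||v − Σ <v,e_j> e_j||^2, the squared distance from v to span{e_j}.)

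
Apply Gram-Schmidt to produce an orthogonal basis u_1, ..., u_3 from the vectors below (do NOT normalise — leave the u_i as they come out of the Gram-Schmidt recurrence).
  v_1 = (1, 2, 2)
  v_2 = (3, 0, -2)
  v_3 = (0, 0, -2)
Orthogonal basis:
  u_1 = (1, 2, 2)
  u_2 = (28/9, 2/9, -16/9)
  u_3 = (-12/29, 24/29, -18/29)

Apply the Gram-Schmidt recurrence
  u_1 = v_1
  u_i = v_i − Σ_{j<i} ((v_i · u_j) / (u_j · u_j)) · u_j.

Step by step this gives:
  u_1 = (1, 2, 2)
  u_2 = (28/9, 2/9, -16/9)
  u_3 = (-12/29, 24/29, -18/29)

Orthogonality check:
  u_2 · u_1 = 0 (should be 0)
  u_3 · u_1 = 0 (should be 0)
  u_3 · u_2 = 0 (should be 0)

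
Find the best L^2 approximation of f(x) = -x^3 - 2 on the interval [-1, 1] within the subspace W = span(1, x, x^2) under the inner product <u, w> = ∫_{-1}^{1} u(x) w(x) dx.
g(x) = -3*x/5 - 2

The best approximation g ∈ W is the orthogonal projection of f onto W. Writing g = a_0 + a_1 x + a_2 x^2, the coefficients solve the normal equations G · a = b where
  G_{ij} = <φ_i, φ_j> and b_i = <f, φ_i>, with φ_0 = 1, φ_1 = x, φ_2 = x^2.
G =
  [2, 0, 2/3]
  [0, 2/3, 0]
  [2/3, 0, 2/5],
b = (-4, -2/5, -4/3).
Solving gives a_0 = -2, a_1 = -3/5, a_2 = 0, so
  g(x) = -3*x/5 - 2.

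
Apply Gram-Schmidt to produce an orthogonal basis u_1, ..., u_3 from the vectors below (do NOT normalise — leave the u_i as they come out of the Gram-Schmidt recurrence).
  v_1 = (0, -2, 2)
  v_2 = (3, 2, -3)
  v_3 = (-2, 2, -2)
Orthogonal basis:
  u_1 = (0, -2, 2)
  u_2 = (3, -1/2, -1/2)
  u_3 = (-2/19, -6/19, -6/19)

Apply the Gram-Schmidt recurrence
  u_1 = v_1
  u_i = v_i − Σ_{j<i} ((v_i · u_j) / (u_j · u_j)) · u_j.

Step by step this gives:
  u_1 = (0, -2, 2)
  u_2 = (3, -1/2, -1/2)
  u_3 = (-2/19, -6/19, -6/19)

Orthogonality check:
  u_2 · u_1 = 0 (should be 0)
  u_3 · u_1 = 0 (should be 0)
  u_3 · u_2 = 0 (should be 0)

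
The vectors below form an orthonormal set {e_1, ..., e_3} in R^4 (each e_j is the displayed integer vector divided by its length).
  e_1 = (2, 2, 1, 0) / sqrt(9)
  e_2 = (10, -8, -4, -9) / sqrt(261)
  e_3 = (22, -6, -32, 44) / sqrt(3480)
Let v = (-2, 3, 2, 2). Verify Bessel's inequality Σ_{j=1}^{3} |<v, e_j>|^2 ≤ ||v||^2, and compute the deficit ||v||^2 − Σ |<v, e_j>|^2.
Σ |<v, e_j>|^2 = 629/30; ||v||^2 = 21; deficit = 1/30

Write each e_j = u_j / sqrt(<u_j, u_j>) where u_j is the displayed integer vector. Then <v, e_j> = <v, u_j> / sqrt(<u_j, u_j>), so |<v, e_j>|^2 = <v, u_j>^2 / <u_j, u_j>.
Coefficients: <v, e_1> = 4/sqrt(9), <v, e_2> = -70/sqrt(261), <v, e_3> = -38/sqrt(3480).
Square and sum: Σ |<v, e_j>|^2 = 629/30.
Compute ||v||^2 = v·v = 21.
Deficit = 21 − 629/30 = 1/30 ≥ 0, confirming Bessel's inequality. (The deficit equals ||v − Σ <v,e_j> e_j||^2, the squared distance from v to span{e_j}.)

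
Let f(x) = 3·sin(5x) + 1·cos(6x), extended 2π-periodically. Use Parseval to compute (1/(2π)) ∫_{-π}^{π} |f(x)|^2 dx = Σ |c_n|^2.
Σ |c_n|^2 = 5

Expand |f|^2 and use orthogonality of {sin(nx), cos(mx)} on [-π, π]:
  ∫_{-π}^{π} sin(nx)^2 dx = π, ∫ cos(mx)^2 dx = π, and cross terms integrate to 0.
So ∫_{-π}^{π} f(x)^2 dx = 3^2 · π + 1^2 · π = (9 + 1)π.
Divide by 2π: (9 + 1)/2 = 5.
By Parseval, this equals Σ |c_n|^2.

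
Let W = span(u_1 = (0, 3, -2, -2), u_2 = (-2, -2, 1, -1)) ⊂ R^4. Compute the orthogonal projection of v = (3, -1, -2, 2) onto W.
proj_W(v) = (154/67, 37/67, 1/67, 155/67)

Set up U = [u_1 | ... | u_2] ∈ R^(4×2). The projector onto W = col(U) is P = U (U^T U)^(-1) U^T.
Compute U^T U =
  [17, -6]
  [-6, 10],
and U^T v = (-3, -8).
Solve U^T U · c = U^T v for the coefficients: c = (-39/67, -77/67). The projection is proj_W(v) = U c.
Check: (v - proj_W(v)) · u_1 = 0  (should be 0).
Check: (v - proj_W(v)) · u_2 = 0  (should be 0).
Result: proj_W(v) = (154/67, 37/67, 1/67, 155/67).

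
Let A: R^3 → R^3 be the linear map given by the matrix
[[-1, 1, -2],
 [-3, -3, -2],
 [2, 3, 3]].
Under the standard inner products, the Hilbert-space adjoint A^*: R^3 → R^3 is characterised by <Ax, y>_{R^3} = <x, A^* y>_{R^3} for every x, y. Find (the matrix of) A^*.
A^* = A^T =
[[-1, -3, 2],
 [1, -3, 3],
 [-2, -2, 3]]

For real matrices with standard dot products, the defining identity <Ax, y> = <x, A^* y> gives (Ax)^T y = x^T (A^*) y, i.e. x^T A^T y = x^T (A^*) y. Since this holds for all x, y, we must have A^* = A^T. Therefore
A^* =
[[-1, -3, 2],
 [1, -3, 3],
 [-2, -2, 3]].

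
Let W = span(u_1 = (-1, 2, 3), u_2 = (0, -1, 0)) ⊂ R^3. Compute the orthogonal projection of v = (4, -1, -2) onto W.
proj_W(v) = (1, -1, -3)

Set up U = [u_1 | ... | u_2] ∈ R^(3×2). The projector onto W = col(U) is P = U (U^T U)^(-1) U^T.
Compute U^T U =
  [14, -2]
  [-2, 1],
and U^T v = (-12, 1).
Solve U^T U · c = U^T v for the coefficients: c = (-1, -1). The projection is proj_W(v) = U c.
Check: (v - proj_W(v)) · u_1 = 0  (should be 0).
Check: (v - proj_W(v)) · u_2 = 0  (should be 0).
Result: proj_W(v) = (1, -1, -3).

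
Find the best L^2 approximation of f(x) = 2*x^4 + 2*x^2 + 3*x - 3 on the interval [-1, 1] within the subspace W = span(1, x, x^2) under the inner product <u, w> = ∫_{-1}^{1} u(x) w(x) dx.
g(x) = 26*x^2/7 + 3*x - 111/35

The best approximation g ∈ W is the orthogonal projection of f onto W. Writing g = a_0 + a_1 x + a_2 x^2, the coefficients solve the normal equations G · a = b where
  G_{ij} = <φ_i, φ_j> and b_i = <f, φ_i>, with φ_0 = 1, φ_1 = x, φ_2 = x^2.
G =
  [2, 0, 2/3]
  [0, 2/3, 0]
  [2/3, 0, 2/5],
b = (-58/15, 2, -22/35).
Solving gives a_0 = -111/35, a_1 = 3, a_2 = 26/7, so
  g(x) = 26*x^2/7 + 3*x - 111/35.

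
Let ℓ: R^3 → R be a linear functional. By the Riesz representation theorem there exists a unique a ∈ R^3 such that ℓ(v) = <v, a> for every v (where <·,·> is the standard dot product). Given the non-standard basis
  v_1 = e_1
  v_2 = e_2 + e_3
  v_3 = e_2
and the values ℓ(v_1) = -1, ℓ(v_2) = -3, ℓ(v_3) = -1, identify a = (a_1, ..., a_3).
a = (-1, -1, -2)

Write a = (a_1, ..., a_3) in the standard basis. For each basis vector v_i, ℓ(v_i) = <v_i, a> is a linear equation in the a_j's. Collect the n equations into a matrix system V a = ℓ, where row i of V is v_i (expressed in the standard basis). Since V is invertible (lower-triangular with 1s on the diagonal, up to permutation), solve by back-substitution:
  V =
[[1, 0, 0],
 [0, 1, 1],
 [0, 1, 0]]
  V a = (-1, -3, -1)
Solving gives a = (-1, -1, -2).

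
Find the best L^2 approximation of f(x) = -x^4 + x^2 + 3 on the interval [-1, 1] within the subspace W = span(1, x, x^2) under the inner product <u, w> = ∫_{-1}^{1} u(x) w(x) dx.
g(x) = x^2/7 + 108/35

The best approximation g ∈ W is the orthogonal projection of f onto W. Writing g = a_0 + a_1 x + a_2 x^2, the coefficients solve the normal equations G · a = b where
  G_{ij} = <φ_i, φ_j> and b_i = <f, φ_i>, with φ_0 = 1, φ_1 = x, φ_2 = x^2.
G =
  [2, 0, 2/3]
  [0, 2/3, 0]
  [2/3, 0, 2/5],
b = (94/15, 0, 74/35).
Solving gives a_0 = 108/35, a_1 = 0, a_2 = 1/7, so
  g(x) = x^2/7 + 108/35.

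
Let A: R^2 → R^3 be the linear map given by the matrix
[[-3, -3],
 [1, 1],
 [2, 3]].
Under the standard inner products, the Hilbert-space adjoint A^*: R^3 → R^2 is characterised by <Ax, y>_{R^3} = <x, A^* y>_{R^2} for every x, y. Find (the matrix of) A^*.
A^* = A^T =
[[-3, 1, 2],
 [-3, 1, 3]]

For real matrices with standard dot products, the defining identity <Ax, y> = <x, A^* y> gives (Ax)^T y = x^T (A^*) y, i.e. x^T A^T y = x^T (A^*) y. Since this holds for all x, y, we must have A^* = A^T. Therefore
A^* =
[[-3, 1, 2],
 [-3, 1, 3]].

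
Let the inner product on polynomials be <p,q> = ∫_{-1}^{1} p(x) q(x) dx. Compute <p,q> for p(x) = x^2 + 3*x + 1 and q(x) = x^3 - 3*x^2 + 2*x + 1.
<p,q> = 14/3

Expand the product: p(x)·q(x) = x^5 - 6*x^3 + 4*x^2 + 5*x + 1.
∫_{-1}^{1} of each monomial x^k gives [2/(k+1) if k even, 0 if k odd]. Integrating term-by-term (or equivalently evaluating the antiderivative F(x) = x^6/6 - 3*x^4/2 + 4*x^3/3 + 5*x^2/2 + x at the endpoints):
  F(1) − F(−1) = 7/2 − (-7/6) = 14/3.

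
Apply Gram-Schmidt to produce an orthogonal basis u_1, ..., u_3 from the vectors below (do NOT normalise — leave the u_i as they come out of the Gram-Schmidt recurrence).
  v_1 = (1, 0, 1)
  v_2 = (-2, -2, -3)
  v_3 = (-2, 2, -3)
Orthogonal basis:
  u_1 = (1, 0, 1)
  u_2 = (1/2, -2, -1/2)
  u_3 = (8/9, 4/9, -8/9)

Apply the Gram-Schmidt recurrence
  u_1 = v_1
  u_i = v_i − Σ_{j<i} ((v_i · u_j) / (u_j · u_j)) · u_j.

Step by step this gives:
  u_1 = (1, 0, 1)
  u_2 = (1/2, -2, -1/2)
  u_3 = (8/9, 4/9, -8/9)

Orthogonality check:
  u_2 · u_1 = 0 (should be 0)
  u_3 · u_1 = 0 (should be 0)
  u_3 · u_2 = 0 (should be 0)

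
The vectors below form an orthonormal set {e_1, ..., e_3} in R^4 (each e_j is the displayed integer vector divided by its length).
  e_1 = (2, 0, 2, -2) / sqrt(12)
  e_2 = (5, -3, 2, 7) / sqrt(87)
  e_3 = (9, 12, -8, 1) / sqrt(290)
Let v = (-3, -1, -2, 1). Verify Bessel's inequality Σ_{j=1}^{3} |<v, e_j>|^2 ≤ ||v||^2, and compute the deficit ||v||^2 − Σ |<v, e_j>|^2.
Σ |<v, e_j>|^2 = 73/5; ||v||^2 = 15; deficit = 2/5

Write each e_j = u_j / sqrt(<u_j, u_j>) where u_j is the displayed integer vector. Then <v, e_j> = <v, u_j> / sqrt(<u_j, u_j>), so |<v, e_j>|^2 = <v, u_j>^2 / <u_j, u_j>.
Coefficients: <v, e_1> = -12/sqrt(12), <v, e_2> = -9/sqrt(87), <v, e_3> = -22/sqrt(290).
Square and sum: Σ |<v, e_j>|^2 = 73/5.
Compute ||v||^2 = v·v = 15.
Deficit = 15 − 73/5 = 2/5 ≥ 0, confirming Bessel's inequality. (The deficit equals ||v − Σ <v,e_j> e_j||^2, the squared distance from v to span{e_j}.)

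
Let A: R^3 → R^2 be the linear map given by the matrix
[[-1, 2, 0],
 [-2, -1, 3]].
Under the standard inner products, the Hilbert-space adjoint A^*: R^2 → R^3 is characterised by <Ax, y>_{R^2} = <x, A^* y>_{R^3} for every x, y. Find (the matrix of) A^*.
A^* = A^T =
[[-1, -2],
 [2, -1],
 [0, 3]]

For real matrices with standard dot products, the defining identity <Ax, y> = <x, A^* y> gives (Ax)^T y = x^T (A^*) y, i.e. x^T A^T y = x^T (A^*) y. Since this holds for all x, y, we must have A^* = A^T. Therefore
A^* =
[[-1, -2],
 [2, -1],
 [0, 3]].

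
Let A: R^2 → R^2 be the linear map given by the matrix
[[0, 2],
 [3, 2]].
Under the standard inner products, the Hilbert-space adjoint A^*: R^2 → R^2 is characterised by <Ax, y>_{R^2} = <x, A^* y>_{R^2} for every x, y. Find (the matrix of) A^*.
A^* = A^T =
[[0, 3],
 [2, 2]]

For real matrices with standard dot products, the defining identity <Ax, y> = <x, A^* y> gives (Ax)^T y = x^T (A^*) y, i.e. x^T A^T y = x^T (A^*) y. Since this holds for all x, y, we must have A^* = A^T. Therefore
A^* =
[[0, 3],
 [2, 2]].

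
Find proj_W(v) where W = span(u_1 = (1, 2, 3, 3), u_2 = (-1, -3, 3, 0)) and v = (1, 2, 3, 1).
proj_W(v) = (307/433, 602/433, 993/433, 957/433)

Set up U = [u_1 | ... | u_2] ∈ R^(4×2). The projector onto W = col(U) is P = U (U^T U)^(-1) U^T.
Compute U^T U =
  [23, 2]
  [2, 19],
and U^T v = (17, 2).
Solve U^T U · c = U^T v for the coefficients: c = (319/433, 12/433). The projection is proj_W(v) = U c.
Check: (v - proj_W(v)) · u_1 = 0  (should be 0).
Check: (v - proj_W(v)) · u_2 = 0  (should be 0).
Result: proj_W(v) = (307/433, 602/433, 993/433, 957/433).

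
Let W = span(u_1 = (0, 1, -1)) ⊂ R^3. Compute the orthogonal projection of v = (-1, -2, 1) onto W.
proj_W(v) = (0, -3/2, 3/2)

Set up U = [u_1 | ... | u_1] ∈ R^(3×1). The projector onto W = col(U) is P = U (U^T U)^(-1) U^T.
Compute U^T U =
  [2],
and U^T v = (-3).
Solve U^T U · c = U^T v for the coefficients: c = (-3/2). The projection is proj_W(v) = U c.
Check: (v - proj_W(v)) · u_1 = 0  (should be 0).
Result: proj_W(v) = (0, -3/2, 3/2).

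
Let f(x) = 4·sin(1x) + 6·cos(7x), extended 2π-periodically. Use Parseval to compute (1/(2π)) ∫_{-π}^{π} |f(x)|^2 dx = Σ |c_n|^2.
Σ |c_n|^2 = 26

Expand |f|^2 and use orthogonality of {sin(nx), cos(mx)} on [-π, π]:
  ∫_{-π}^{π} sin(nx)^2 dx = π, ∫ cos(mx)^2 dx = π, and cross terms integrate to 0.
So ∫_{-π}^{π} f(x)^2 dx = 4^2 · π + 6^2 · π = (16 + 36)π.
Divide by 2π: (16 + 36)/2 = 26.
By Parseval, this equals Σ |c_n|^2.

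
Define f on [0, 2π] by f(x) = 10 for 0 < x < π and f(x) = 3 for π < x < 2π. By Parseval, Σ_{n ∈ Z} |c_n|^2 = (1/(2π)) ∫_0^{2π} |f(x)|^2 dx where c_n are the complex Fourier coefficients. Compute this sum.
Σ |c_n|^2 = 109/2

Parseval equates the L^2 energy of f (normalised by 1/(2π)) with the ℓ^2 sum of its Fourier coefficients: (1/(2π)) ∫_0^{2π} |f|^2 = Σ |c_n|^2.
Compute the left side: (1/(2π)) [∫_0^π 10^2 dx + ∫_π^{2π} 3^2 dx] = (1/(2π)) · (100π + 9π) = (100 + 9)/2 = 109/2.
So Σ_{n ∈ Z} |c_n|^2 = 109/2.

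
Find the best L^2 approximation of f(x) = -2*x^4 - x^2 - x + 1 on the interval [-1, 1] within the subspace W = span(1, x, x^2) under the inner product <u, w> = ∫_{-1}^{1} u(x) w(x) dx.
g(x) = -19*x^2/7 - x + 41/35

The best approximation g ∈ W is the orthogonal projection of f onto W. Writing g = a_0 + a_1 x + a_2 x^2, the coefficients solve the normal equations G · a = b where
  G_{ij} = <φ_i, φ_j> and b_i = <f, φ_i>, with φ_0 = 1, φ_1 = x, φ_2 = x^2.
G =
  [2, 0, 2/3]
  [0, 2/3, 0]
  [2/3, 0, 2/5],
b = (8/15, -2/3, -32/105).
Solving gives a_0 = 41/35, a_1 = -1, a_2 = -19/7, so
  g(x) = -19*x^2/7 - x + 41/35.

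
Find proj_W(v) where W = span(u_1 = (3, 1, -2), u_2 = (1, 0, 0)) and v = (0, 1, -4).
proj_W(v) = (0, 9/5, -18/5)

Set up U = [u_1 | ... | u_2] ∈ R^(3×2). The projector onto W = col(U) is P = U (U^T U)^(-1) U^T.
Compute U^T U =
  [14, 3]
  [3, 1],
and U^T v = (9, 0).
Solve U^T U · c = U^T v for the coefficients: c = (9/5, -27/5). The projection is proj_W(v) = U c.
Check: (v - proj_W(v)) · u_1 = 0  (should be 0).
Check: (v - proj_W(v)) · u_2 = 0  (should be 0).
Result: proj_W(v) = (0, 9/5, -18/5).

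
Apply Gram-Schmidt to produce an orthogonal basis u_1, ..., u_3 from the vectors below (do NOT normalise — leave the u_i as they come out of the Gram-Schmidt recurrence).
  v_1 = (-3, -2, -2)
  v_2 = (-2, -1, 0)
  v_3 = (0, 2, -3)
Orthogonal basis:
  u_1 = (-3, -2, -2)
  u_2 = (-10/17, -1/17, 16/17)
  u_3 = (-22/21, 44/21, -11/21)

Apply the Gram-Schmidt recurrence
  u_1 = v_1
  u_i = v_i − Σ_{j<i} ((v_i · u_j) / (u_j · u_j)) · u_j.

Step by step this gives:
  u_1 = (-3, -2, -2)
  u_2 = (-10/17, -1/17, 16/17)
  u_3 = (-22/21, 44/21, -11/21)

Orthogonality check:
  u_2 · u_1 = 0 (should be 0)
  u_3 · u_1 = 0 (should be 0)
  u_3 · u_2 = 0 (should be 0)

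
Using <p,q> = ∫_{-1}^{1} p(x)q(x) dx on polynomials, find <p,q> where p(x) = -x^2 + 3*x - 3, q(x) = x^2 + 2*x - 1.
<p,q> = 124/15

Expand the product: p(x)·q(x) = -x^4 + x^3 + 4*x^2 - 9*x + 3.
∫_{-1}^{1} of each monomial x^k gives [2/(k+1) if k even, 0 if k odd]. Integrating term-by-term (or equivalently evaluating the antiderivative F(x) = -x^5/5 + x^4/4 + 4*x^3/3 - 9*x^2/2 + 3*x at the endpoints):
  F(1) − F(−1) = -7/60 − (-503/60) = 124/15.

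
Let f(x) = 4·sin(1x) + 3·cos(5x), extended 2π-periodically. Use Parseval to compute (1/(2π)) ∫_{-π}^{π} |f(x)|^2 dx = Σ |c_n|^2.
Σ |c_n|^2 = 25/2

Expand |f|^2 and use orthogonality of {sin(nx), cos(mx)} on [-π, π]:
  ∫_{-π}^{π} sin(nx)^2 dx = π, ∫ cos(mx)^2 dx = π, and cross terms integrate to 0.
So ∫_{-π}^{π} f(x)^2 dx = 4^2 · π + 3^2 · π = (16 + 9)π.
Divide by 2π: (16 + 9)/2 = 25/2.
By Parseval, this equals Σ |c_n|^2.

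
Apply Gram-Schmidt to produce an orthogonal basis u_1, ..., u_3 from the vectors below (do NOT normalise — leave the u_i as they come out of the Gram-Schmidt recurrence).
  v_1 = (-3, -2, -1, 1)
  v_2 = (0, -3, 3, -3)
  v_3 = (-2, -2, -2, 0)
Orthogonal basis:
  u_1 = (-3, -2, -1, 1)
  u_2 = (0, -3, 3, -3)
  u_3 = (2/5, -2/5, -6/5, -4/5)

Apply the Gram-Schmidt recurrence
  u_1 = v_1
  u_i = v_i − Σ_{j<i} ((v_i · u_j) / (u_j · u_j)) · u_j.

Step by step this gives:
  u_1 = (-3, -2, -1, 1)
  u_2 = (0, -3, 3, -3)
  u_3 = (2/5, -2/5, -6/5, -4/5)

Orthogonality check:
  u_2 · u_1 = 0 (should be 0)
  u_3 · u_1 = 0 (should be 0)
  u_3 · u_2 = 0 (should be 0)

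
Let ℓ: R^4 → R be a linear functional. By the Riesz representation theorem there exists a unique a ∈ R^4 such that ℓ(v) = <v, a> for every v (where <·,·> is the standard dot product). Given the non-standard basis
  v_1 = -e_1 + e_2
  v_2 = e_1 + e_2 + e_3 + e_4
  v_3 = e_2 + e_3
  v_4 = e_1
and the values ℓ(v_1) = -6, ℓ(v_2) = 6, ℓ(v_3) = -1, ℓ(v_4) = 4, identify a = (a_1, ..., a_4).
a = (4, -2, 1, 3)

Write a = (a_1, ..., a_4) in the standard basis. For each basis vector v_i, ℓ(v_i) = <v_i, a> is a linear equation in the a_j's. Collect the n equations into a matrix system V a = ℓ, where row i of V is v_i (expressed in the standard basis). Since V is invertible (lower-triangular with 1s on the diagonal, up to permutation), solve by back-substitution:
  V =
[[-1, 1, 0, 0],
 [1, 1, 1, 1],
 [0, 1, 1, 0],
 [1, 0, 0, 0]]
  V a = (-6, 6, -1, 4)
Solving gives a = (4, -2, 1, 3).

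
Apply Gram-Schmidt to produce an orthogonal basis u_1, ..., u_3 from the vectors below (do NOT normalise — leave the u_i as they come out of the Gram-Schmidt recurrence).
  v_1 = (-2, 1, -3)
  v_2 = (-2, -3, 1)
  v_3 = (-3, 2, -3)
Orthogonal basis:
  u_1 = (-2, 1, -3)
  u_2 = (-16/7, -20/7, 4/7)
  u_3 = (-2/3, 2/3, 2/3)

Apply the Gram-Schmidt recurrence
  u_1 = v_1
  u_i = v_i − Σ_{j<i} ((v_i · u_j) / (u_j · u_j)) · u_j.

Step by step this gives:
  u_1 = (-2, 1, -3)
  u_2 = (-16/7, -20/7, 4/7)
  u_3 = (-2/3, 2/3, 2/3)

Orthogonality check:
  u_2 · u_1 = 0 (should be 0)
  u_3 · u_1 = 0 (should be 0)
  u_3 · u_2 = 0 (should be 0)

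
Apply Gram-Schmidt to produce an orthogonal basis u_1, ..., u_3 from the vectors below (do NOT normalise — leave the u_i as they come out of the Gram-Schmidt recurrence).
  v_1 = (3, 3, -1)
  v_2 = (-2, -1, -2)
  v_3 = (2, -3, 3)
Orthogonal basis:
  u_1 = (3, 3, -1)
  u_2 = (-17/19, 2/19, -45/19)
  u_3 = (203/122, -116/61, -87/122)

Apply the Gram-Schmidt recurrence
  u_1 = v_1
  u_i = v_i − Σ_{j<i} ((v_i · u_j) / (u_j · u_j)) · u_j.

Step by step this gives:
  u_1 = (3, 3, -1)
  u_2 = (-17/19, 2/19, -45/19)
  u_3 = (203/122, -116/61, -87/122)

Orthogonality check:
  u_2 · u_1 = 0 (should be 0)
  u_3 · u_1 = 0 (should be 0)
  u_3 · u_2 = 0 (should be 0)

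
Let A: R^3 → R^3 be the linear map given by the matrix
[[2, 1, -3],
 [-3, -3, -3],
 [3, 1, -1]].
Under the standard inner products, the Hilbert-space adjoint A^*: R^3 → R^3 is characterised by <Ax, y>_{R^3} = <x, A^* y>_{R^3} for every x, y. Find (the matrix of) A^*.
A^* = A^T =
[[2, -3, 3],
 [1, -3, 1],
 [-3, -3, -1]]

For real matrices with standard dot products, the defining identity <Ax, y> = <x, A^* y> gives (Ax)^T y = x^T (A^*) y, i.e. x^T A^T y = x^T (A^*) y. Since this holds for all x, y, we must have A^* = A^T. Therefore
A^* =
[[2, -3, 3],
 [1, -3, 1],
 [-3, -3, -1]].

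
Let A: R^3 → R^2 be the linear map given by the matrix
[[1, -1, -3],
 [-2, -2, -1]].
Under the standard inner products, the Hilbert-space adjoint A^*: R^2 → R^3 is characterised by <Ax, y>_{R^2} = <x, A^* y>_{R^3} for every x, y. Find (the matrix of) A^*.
A^* = A^T =
[[1, -2],
 [-1, -2],
 [-3, -1]]

For real matrices with standard dot products, the defining identity <Ax, y> = <x, A^* y> gives (Ax)^T y = x^T (A^*) y, i.e. x^T A^T y = x^T (A^*) y. Since this holds for all x, y, we must have A^* = A^T. Therefore
A^* =
[[1, -2],
 [-1, -2],
 [-3, -1]].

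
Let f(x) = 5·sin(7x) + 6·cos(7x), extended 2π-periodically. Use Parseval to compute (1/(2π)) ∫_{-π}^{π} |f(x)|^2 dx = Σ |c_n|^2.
Σ |c_n|^2 = 61/2

Expand |f|^2 and use orthogonality of {sin(nx), cos(mx)} on [-π, π]:
  ∫_{-π}^{π} sin(nx)^2 dx = π, ∫ cos(mx)^2 dx = π, and cross terms integrate to 0.
So ∫_{-π}^{π} f(x)^2 dx = 5^2 · π + 6^2 · π = (25 + 36)π.
Divide by 2π: (25 + 36)/2 = 61/2.
By Parseval, this equals Σ |c_n|^2.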